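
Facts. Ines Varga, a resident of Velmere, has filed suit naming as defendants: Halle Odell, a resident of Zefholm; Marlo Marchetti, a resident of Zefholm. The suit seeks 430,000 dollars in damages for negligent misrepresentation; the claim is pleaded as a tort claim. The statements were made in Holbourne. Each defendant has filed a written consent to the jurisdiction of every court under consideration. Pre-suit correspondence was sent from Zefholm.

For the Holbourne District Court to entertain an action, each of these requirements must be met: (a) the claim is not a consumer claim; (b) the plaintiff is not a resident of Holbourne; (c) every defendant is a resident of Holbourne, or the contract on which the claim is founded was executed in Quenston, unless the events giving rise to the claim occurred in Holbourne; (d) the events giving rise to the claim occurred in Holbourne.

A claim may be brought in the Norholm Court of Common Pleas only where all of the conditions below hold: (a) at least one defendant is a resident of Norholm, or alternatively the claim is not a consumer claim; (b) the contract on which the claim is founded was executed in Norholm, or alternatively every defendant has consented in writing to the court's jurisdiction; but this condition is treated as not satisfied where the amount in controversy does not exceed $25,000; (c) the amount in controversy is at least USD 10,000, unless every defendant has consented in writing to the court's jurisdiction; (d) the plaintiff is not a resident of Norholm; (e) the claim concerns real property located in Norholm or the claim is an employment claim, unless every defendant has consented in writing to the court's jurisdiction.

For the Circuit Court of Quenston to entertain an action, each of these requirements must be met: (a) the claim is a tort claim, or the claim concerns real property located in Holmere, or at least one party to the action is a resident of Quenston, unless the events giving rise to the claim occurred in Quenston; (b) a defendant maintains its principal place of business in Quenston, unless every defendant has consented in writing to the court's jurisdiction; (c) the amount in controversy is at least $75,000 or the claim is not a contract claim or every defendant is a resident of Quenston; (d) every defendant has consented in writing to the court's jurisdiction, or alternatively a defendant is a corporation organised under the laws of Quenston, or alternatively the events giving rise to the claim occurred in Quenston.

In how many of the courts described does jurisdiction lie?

The Holbourne District Court:
  (a) The claim is a tort claim, not a consumer claim. Met.
  (b) The plaintiff resides in Velmere, which is not Holbourne. Condition met.
  (c) The defendants reside as follows — Halle Odell in Zefholm, Marlo Marchetti in Zefholm — not all in Holbourne; no contract (and hence no place of execution) is alleged — no alternative holds. However, the operative events occurred in Holbourne, so the 'unless' proviso supplies this condition. Condition met.
  (d) The operative events occurred in Holbourne. Met.
  → Jurisdiction lies.
The Norholm Court of Common Pleas:
  (a) The claim is a tort claim, not a consumer claim — that alternative is enough. Condition met.
  (b) Every defendant has filed written consent, so this disjunct is met. The carve-out does not apply: the amount in controversy is USD 430,000, above the USD 25,000 ceiling. Met.
  (c) The amount in controversy is 430,000 dollars, which meets the $10,000 floor. Satisfied.
  (d) The plaintiff resides in Velmere, which is not Norholm. Met.
  (e) The claim does not concern real property; the claim is a tort claim, not an employment claim — no alternative holds. But every defendant has filed written consent, and the 'unless' clause therefore excuses the requirement. Satisfied.
  → Jurisdiction lies.
The Circuit Court of Quenston:
  (a) The claim is a tort claim, so this disjunct is met. Met.
  (b) No defendant is a corporation. However, every defendant has filed written consent, so the 'unless' proviso supplies this condition. Met.
  (c) The amount in controversy is 430,000 dollars, which meets the 75,000 dollars floor, so one alternative holds. Satisfied.
  (d) Every defendant has filed written consent — that alternative is enough. Met.
  → The court has jurisdiction.
Courts with jurisdiction: the Holbourne District Court, the Norholm Court of Common Pleas, the Circuit Court of Quenston — 3 in total.

3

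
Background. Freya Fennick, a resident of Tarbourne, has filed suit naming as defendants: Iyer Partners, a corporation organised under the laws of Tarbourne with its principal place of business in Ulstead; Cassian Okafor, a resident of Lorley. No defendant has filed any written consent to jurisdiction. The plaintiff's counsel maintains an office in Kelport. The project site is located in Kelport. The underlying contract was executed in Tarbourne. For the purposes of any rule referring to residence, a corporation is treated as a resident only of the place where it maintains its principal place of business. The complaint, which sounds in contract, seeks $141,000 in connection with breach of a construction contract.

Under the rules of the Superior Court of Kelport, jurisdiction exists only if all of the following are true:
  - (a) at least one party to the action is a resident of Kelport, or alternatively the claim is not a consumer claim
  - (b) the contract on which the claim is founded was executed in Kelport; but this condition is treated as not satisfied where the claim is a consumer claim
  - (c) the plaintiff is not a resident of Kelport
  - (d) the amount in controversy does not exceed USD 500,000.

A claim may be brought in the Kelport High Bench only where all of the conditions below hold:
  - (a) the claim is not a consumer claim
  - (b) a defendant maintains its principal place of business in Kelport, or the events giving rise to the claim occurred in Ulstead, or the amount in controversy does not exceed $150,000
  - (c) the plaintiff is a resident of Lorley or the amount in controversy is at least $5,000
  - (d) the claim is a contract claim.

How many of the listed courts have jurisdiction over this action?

The Superior Court of Kelport:
  (a) The claim is a contract claim, not a consumer claim, so one alternative holds. Condition met.
  (b) The contract was executed in Tarbourne, not Kelport. Fails.
  (c) The plaintiff resides in Tarbourne, which is not Kelport. Satisfied.
  (d) The amount in controversy is 141,000 dollars, within the $500,000 ceiling. Satisfied.
  → The court lacks jurisdiction.
The Kelport High Bench:
  (a) The claim is a contract claim, not a consumer claim. Satisfied.
  (b) The amount in controversy is USD 141,000, within the $150,000 ceiling, so this disjunct is met. Condition met.
  (c) The amount in controversy is $141,000, which meets the USD 5,000 floor, so one alternative holds. Condition met.
  (d) The claim is a contract claim. Met.
  → Every requirement is satisfied — jurisdiction.
Courts with jurisdiction: the Kelport High Bench — 1 in total.

1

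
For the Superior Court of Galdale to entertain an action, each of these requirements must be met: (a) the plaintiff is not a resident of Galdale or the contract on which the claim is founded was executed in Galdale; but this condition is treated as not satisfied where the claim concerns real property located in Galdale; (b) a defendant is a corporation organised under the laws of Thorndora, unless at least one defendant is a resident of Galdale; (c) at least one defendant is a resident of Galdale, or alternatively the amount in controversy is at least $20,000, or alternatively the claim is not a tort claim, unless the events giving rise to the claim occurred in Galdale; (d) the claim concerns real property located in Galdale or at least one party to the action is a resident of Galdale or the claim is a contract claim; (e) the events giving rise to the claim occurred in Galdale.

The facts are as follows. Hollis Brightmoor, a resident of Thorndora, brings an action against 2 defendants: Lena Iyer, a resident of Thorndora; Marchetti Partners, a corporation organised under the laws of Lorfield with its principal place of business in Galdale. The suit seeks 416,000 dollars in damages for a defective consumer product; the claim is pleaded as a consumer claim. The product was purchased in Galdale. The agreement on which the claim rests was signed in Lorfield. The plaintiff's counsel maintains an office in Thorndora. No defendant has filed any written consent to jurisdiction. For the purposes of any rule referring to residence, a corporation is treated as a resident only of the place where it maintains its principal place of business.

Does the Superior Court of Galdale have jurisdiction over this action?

Yes

The Superior Court of Galdale:
  (a) The plaintiff resides in Thorndora, which is not Galdale — that alternative is enough. The carve-out does not apply: the claim does not concern real property. Satisfied.
  (b) The corporate defendant(s) are organised in Lorfield, not Thorndora. The proviso rescues it, though: Marchetti Partners resides in Galdale. Satisfied.
  (c) Marchetti Partners resides in Galdale — that alternative is enough. Condition met.
  (d) Marchetti Partners resides in Galdale, so one alternative holds. Condition met.
  (e) The operative events occurred in Galdale. Satisfied.
  → Every requirement is satisfied — jurisdiction.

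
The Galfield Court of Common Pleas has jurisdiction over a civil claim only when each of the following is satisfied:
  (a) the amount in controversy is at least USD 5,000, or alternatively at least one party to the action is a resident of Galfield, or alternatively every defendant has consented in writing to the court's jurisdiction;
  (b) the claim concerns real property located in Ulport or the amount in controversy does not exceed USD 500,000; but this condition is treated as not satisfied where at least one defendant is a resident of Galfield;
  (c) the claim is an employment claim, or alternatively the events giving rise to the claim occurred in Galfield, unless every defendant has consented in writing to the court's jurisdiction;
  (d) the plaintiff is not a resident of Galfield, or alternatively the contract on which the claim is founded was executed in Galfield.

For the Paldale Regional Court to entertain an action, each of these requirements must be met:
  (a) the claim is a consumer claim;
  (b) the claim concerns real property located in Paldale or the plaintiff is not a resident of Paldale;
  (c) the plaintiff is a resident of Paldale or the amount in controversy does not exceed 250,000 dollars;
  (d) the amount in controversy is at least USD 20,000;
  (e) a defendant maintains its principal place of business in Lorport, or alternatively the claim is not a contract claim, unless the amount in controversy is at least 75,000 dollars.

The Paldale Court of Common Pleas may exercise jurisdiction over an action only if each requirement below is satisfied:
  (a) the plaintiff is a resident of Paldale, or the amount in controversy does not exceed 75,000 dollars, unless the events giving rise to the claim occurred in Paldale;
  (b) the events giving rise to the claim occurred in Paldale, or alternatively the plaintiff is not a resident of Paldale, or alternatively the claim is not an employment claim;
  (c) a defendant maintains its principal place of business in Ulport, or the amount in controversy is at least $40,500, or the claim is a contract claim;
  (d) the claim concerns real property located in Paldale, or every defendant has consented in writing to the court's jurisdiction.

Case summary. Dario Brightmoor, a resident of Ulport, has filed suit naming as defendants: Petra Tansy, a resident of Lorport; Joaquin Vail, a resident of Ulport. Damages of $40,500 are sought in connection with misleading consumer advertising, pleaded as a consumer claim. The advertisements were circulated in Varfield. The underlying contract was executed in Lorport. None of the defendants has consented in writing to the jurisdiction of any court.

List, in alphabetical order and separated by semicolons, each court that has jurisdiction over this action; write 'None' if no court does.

the Paldale Regional Court

The Galfield Court of Common Pleas:
  (a) The amount in controversy is USD 40,500, which meets the 5,000 dollars floor, which satisfies one of the alternatives. Satisfied.
  (b) The amount in controversy is $40,500, within the $500,000 ceiling — that alternative is enough. The carve-out does not apply: no defendant resides in Galfield (they reside in Lorport, Ulport). Satisfied.
  (c) The claim is a consumer claim, not an employment claim; the operative events occurred in Varfield, not Galfield — no alternative holds. And no such written consent has been filed, so the proviso does not save it. Condition not met.
  (d) The plaintiff resides in Ulport, which is not Galfield, so one alternative holds. Met.
  → No jurisdiction.
The Paldale Regional Court:
  (a) The claim is a consumer claim. Condition met.
  (b) The plaintiff resides in Ulport, which is not Paldale, so one alternative holds. Condition met.
  (c) The amount in controversy is $40,500, within the 250,000 dollars ceiling, so one alternative holds. Satisfied.
  (d) The amount in controversy is 40,500 dollars, which meets the USD 20,000 floor. Condition met.
  (e) The claim is a consumer claim, not a contract claim, so one alternative holds. Met.
  → All conditions met; jurisdiction exists.
The Paldale Court of Common Pleas:
  (a) The amount in controversy is $40,500, within the 75,000 dollars ceiling, so one alternative holds. Condition met.
  (b) The plaintiff resides in Ulport, which is not Paldale, so one alternative holds. Met.
  (c) The amount in controversy is USD 40,500, which meets the USD 40,500 floor, which satisfies one of the alternatives. Met.
  (d) The claim does not concern real property; no such written consent has been filed — every alternative fails. Condition not met.
  → No jurisdiction.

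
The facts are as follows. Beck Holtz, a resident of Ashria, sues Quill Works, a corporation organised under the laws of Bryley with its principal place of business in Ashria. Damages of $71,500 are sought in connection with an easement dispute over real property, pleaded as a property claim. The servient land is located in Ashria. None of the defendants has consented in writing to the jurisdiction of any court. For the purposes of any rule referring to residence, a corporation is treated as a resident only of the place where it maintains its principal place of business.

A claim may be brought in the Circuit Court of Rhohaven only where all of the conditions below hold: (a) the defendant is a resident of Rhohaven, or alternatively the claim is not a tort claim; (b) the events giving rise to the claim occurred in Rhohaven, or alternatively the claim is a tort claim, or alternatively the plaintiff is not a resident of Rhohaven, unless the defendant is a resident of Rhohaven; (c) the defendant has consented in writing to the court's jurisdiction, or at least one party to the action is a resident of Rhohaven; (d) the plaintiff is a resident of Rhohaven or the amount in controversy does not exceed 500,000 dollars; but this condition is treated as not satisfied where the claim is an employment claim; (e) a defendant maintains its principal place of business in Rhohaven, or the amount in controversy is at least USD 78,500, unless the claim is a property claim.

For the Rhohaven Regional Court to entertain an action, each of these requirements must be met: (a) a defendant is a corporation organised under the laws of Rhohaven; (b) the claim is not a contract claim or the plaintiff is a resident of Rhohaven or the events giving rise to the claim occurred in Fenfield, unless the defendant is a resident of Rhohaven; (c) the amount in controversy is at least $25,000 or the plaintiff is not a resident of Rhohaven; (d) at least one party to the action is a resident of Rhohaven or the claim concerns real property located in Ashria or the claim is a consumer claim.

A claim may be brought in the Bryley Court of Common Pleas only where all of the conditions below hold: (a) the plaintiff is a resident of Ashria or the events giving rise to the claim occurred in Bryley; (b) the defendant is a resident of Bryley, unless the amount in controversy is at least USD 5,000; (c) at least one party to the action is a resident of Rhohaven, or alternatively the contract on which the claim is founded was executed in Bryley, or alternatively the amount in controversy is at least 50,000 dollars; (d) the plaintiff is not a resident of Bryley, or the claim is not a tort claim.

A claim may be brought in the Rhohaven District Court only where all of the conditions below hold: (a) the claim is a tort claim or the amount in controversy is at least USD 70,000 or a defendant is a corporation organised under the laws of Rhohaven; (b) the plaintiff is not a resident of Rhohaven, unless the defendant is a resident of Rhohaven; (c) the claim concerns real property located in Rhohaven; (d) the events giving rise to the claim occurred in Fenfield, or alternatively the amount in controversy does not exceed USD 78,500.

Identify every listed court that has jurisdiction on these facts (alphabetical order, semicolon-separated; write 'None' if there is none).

The Circuit Court of Rhohaven:
  (a) The claim is a property claim, not a tort claim — that alternative is enough. Condition met.
  (b) The plaintiff resides in Ashria, which is not Rhohaven — that alternative is enough. Condition met.
  (c) No such written consent has been filed; no party resides in Rhohaven — every alternative fails. Not met.
  (d) The amount in controversy is $71,500, within the 500,000 dollars ceiling — that alternative is enough. And the carve-out is inapplicable — the claim is a property claim, not an employment claim. Met.
  (e) The corporate defendant(s) have their principal place of business in Ashria, not Rhohaven; the amount in controversy is 71,500 dollars, below the 78,500 dollars floor — no alternative holds. The proviso rescues it, though: the claim is a property claim. Met.
  → At least one condition fails; no jurisdiction.
The Rhohaven Regional Court:
  (a) The corporate defendant(s) are organised in Bryley, not Rhohaven. Condition not met.
  (b) The claim is a property claim, not a contract claim — that alternative is enough. Satisfied.
  (c) The amount in controversy is 71,500 dollars, which meets the USD 25,000 floor, which satisfies one of the alternatives. Met.
  (d) The property lies in Ashria, so this disjunct is met. Condition met.
  → The court lacks jurisdiction.
The Bryley Court of Common Pleas:
  (a) The plaintiff resides in Ashria, which satisfies one of the alternatives. Satisfied.
  (b) The defendant resides in Ashria, not Bryley. However, the amount in controversy is 71,500 dollars, which meets the USD 5,000 floor, so the 'unless' proviso supplies this condition. Satisfied.
  (c) The amount in controversy is USD 71,500, which meets the 50,000 dollars floor, so this disjunct is met. Satisfied.
  (d) The plaintiff resides in Ashria, which is not Bryley, so this disjunct is met. Satisfied.
  → Jurisdiction lies.
The Rhohaven District Court:
  (a) The amount in controversy is USD 71,500, which meets the USD 70,000 floor, so this disjunct is met. Met.
  (b) The plaintiff resides in Ashria, which is not Rhohaven. Met.
  (c) The property lies in Ashria, not Rhohaven. Not satisfied.
  (d) The amount in controversy is 71,500 dollars, within the 78,500 dollars ceiling, so this disjunct is met. Satisfied.
  → At least one condition fails; no jurisdiction.

the Bryley Court of Common Pleas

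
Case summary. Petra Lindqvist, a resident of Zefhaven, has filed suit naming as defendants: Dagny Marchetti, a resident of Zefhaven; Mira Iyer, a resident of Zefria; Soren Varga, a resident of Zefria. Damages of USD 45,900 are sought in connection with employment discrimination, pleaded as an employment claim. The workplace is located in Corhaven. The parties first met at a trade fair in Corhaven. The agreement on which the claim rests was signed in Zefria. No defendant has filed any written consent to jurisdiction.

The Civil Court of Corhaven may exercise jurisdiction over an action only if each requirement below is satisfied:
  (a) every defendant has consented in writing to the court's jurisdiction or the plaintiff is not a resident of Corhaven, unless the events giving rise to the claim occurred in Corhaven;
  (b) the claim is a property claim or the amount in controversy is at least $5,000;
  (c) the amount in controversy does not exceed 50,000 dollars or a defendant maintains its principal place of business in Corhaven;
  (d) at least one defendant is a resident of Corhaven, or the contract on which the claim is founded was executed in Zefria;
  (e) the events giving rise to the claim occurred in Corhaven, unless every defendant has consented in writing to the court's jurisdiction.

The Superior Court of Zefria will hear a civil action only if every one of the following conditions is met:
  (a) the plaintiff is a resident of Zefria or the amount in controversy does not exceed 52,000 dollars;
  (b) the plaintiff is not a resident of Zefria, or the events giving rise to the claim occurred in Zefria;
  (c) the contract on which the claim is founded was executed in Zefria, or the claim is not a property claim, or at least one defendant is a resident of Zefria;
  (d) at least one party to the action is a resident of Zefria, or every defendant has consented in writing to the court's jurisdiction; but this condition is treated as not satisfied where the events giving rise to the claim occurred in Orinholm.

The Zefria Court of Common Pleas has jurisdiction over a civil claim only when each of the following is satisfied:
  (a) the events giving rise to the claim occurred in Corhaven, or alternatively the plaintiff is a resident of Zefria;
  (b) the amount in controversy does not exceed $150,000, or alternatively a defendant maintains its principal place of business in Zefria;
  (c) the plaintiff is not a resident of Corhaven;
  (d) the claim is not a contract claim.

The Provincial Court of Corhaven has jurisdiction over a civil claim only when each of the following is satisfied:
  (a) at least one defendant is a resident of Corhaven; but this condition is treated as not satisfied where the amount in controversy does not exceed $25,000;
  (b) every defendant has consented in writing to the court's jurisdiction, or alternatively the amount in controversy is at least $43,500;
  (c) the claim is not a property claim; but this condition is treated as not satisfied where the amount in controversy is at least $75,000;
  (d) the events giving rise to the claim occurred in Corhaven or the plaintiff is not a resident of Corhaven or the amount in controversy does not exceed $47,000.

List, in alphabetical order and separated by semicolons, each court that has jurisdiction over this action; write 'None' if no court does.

The Civil Court of Corhaven:
  (a) The plaintiff resides in Zefhaven, which is not Corhaven, so this disjunct is met. Met.
  (b) The amount in controversy is USD 45,900, which meets the 5,000 dollars floor, so this disjunct is met. Condition met.
  (c) The amount in controversy is USD 45,900, within the USD 50,000 ceiling — that alternative is enough. Satisfied.
  (d) The contract was executed in Zefria, so one alternative holds. Condition met.
  (e) The operative events occurred in Corhaven. Met.
  → Jurisdiction lies.
The Superior Court of Zefria:
  (a) The amount in controversy is 45,900 dollars, within the 52,000 dollars ceiling, so this disjunct is met. Satisfied.
  (b) The plaintiff resides in Zefhaven, which is not Zefria, which satisfies one of the alternatives. Met.
  (c) The contract was executed in Zefria, which satisfies one of the alternatives. Met.
  (d) Mira Iyer resides in Zefria, so this disjunct is met. And the carve-out is inapplicable — the operative events occurred in Corhaven, not Orinholm. Satisfied.
  → Jurisdiction lies.
The Zefria Court of Common Pleas:
  (a) The operative events occurred in Corhaven, which satisfies one of the alternatives. Met.
  (b) The amount in controversy is USD 45,900, within the 150,000 dollars ceiling, so one alternative holds. Satisfied.
  (c) The plaintiff resides in Zefhaven, which is not Corhaven. Satisfied.
  (d) The claim is an employment claim, not a contract claim. Satisfied.
  → All conditions met; jurisdiction exists.
The Provincial Court of Corhaven:
  (a) No defendant resides in Corhaven (they reside in Zefhaven, Zefria, Zefria). Fails.
  (b) The amount in controversy is $45,900, which meets the USD 43,500 floor — that alternative is enough. Satisfied.
  (c) The claim is an employment claim, not a property claim. The exception is not triggered, since the amount in controversy is USD 45,900, below the USD 75,000 floor. Satisfied.
  (d) The operative events occurred in Corhaven, so one alternative holds. Satisfied.
  → Not every requirement is met — no jurisdiction.

the Civil Court of Corhaven; the Superior Court of Zefria; the Zefria Court of Common Pleas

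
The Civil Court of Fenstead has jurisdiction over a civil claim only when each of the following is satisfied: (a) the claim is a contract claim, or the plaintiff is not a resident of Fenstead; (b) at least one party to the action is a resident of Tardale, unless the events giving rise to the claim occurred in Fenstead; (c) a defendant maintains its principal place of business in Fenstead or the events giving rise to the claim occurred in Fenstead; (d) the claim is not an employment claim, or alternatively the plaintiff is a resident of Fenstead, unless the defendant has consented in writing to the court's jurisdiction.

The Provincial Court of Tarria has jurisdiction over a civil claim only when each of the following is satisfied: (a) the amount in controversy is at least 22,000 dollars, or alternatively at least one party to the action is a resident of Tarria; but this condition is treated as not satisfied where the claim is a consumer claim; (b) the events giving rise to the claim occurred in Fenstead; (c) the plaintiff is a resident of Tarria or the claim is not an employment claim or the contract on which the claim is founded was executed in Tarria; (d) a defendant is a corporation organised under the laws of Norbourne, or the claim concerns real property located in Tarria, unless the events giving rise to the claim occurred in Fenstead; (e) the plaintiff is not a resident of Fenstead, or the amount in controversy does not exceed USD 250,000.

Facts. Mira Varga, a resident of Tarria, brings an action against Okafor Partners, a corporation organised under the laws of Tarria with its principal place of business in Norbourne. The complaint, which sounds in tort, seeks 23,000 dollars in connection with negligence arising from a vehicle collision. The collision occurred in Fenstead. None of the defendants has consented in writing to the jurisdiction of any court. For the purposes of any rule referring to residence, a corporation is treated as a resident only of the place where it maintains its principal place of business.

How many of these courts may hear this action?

2

The Civil Court of Fenstead:
  (a) The plaintiff resides in Tarria, which is not Fenstead, so this disjunct is met. Satisfied.
  (b) No party resides in Tardale. The proviso rescues it, though: the operative events occurred in Fenstead. Satisfied.
  (c) The operative events occurred in Fenstead, which satisfies one of the alternatives. Satisfied.
  (d) The claim is a tort claim, not an employment claim, so one alternative holds. Met.
  → Every requirement is satisfied — jurisdiction.
The Provincial Court of Tarria:
  (a) The amount in controversy is $23,000, which meets the USD 22,000 floor, so this disjunct is met. The exception is not triggered, since the claim is a tort claim, not a consumer claim. Met.
  (b) The operative events occurred in Fenstead. Condition met.
  (c) The plaintiff resides in Tarria, so this disjunct is met. Met.
  (d) The corporate defendant(s) are organised in Tarria, not Norbourne; the claim does not concern real property — no alternative holds. The proviso rescues it, though: the operative events occurred in Fenstead. Satisfied.
  (e) The plaintiff resides in Tarria, which is not Fenstead, which satisfies one of the alternatives. Condition met.
  → The court has jurisdiction.
Courts with jurisdiction: the Civil Court of Fenstead, the Provincial Court of Tarria — 2 in total.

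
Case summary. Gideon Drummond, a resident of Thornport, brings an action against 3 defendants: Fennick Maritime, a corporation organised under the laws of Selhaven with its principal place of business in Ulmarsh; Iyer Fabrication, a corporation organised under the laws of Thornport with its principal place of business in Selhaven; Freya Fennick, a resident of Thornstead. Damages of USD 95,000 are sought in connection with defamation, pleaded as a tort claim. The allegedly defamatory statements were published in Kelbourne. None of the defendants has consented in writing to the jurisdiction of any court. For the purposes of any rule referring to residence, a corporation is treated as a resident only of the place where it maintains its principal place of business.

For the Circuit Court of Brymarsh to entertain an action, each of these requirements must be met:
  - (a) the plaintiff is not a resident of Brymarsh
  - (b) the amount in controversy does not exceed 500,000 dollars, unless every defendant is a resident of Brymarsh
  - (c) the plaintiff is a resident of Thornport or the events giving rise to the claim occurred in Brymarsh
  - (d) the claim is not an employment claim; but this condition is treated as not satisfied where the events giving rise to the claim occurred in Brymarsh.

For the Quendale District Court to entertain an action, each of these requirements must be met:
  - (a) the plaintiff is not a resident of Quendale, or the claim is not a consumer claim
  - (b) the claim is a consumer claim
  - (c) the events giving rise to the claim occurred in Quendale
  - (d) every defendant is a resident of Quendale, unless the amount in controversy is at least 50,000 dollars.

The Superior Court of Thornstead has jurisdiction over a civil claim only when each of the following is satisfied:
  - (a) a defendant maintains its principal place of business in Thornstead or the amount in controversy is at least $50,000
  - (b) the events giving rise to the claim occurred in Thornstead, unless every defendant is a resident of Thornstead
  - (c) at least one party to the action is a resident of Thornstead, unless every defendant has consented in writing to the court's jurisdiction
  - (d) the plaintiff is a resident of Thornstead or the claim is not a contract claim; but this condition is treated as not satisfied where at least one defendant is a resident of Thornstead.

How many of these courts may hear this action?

1

The Circuit Court of Brymarsh:
  (a) The plaintiff resides in Thornport, which is not Brymarsh. Met.
  (b) The amount in controversy is USD 95,000, within the USD 500,000 ceiling. Condition met.
  (c) The plaintiff resides in Thornport, so one alternative holds. Met.
  (d) The claim is a tort claim, not an employment claim. And the carve-out is inapplicable — the operative events occurred in Kelbourne, not Brymarsh. Met.
  → Jurisdiction lies.
The Quendale District Court:
  (a) The plaintiff resides in Thornport, which is not Quendale — that alternative is enough. Met.
  (b) The claim is a tort claim, not a consumer claim. Not satisfied.
  (c) The operative events occurred in Kelbourne, not Quendale. Condition not met.
  (d) The defendants reside as follows — Fennick Maritime in Ulmarsh, Iyer Fabrication in Selhaven, Freya Fennick in Thornstead — not all in Quendale. The proviso rescues it, though: the amount in controversy is $95,000, which meets the 50,000 dollars floor. Satisfied.
  → No jurisdiction.
The Superior Court of Thornstead:
  (a) The amount in controversy is USD 95,000, which meets the 50,000 dollars floor, which satisfies one of the alternatives. Satisfied.
  (b) The operative events occurred in Kelbourne, not Thornstead. The proviso offers no rescue either, since the defendants reside as follows — Fennick Maritime in Ulmarsh, Iyer Fabrication in Selhaven, Freya Fennick in Thornstead — not all in Thornstead. Condition not met.
  (c) Freya Fennick resides in Thornstead. Satisfied.
  (d) The claim is a tort claim, not a contract claim, which satisfies one of the alternatives. But Freya Fennick resides in Thornstead, triggering the carve-out and defeating this condition. Not met.
  → Not every requirement is met — no jurisdiction.
Courts with jurisdiction: the Circuit Court of Brymarsh — 1 in total.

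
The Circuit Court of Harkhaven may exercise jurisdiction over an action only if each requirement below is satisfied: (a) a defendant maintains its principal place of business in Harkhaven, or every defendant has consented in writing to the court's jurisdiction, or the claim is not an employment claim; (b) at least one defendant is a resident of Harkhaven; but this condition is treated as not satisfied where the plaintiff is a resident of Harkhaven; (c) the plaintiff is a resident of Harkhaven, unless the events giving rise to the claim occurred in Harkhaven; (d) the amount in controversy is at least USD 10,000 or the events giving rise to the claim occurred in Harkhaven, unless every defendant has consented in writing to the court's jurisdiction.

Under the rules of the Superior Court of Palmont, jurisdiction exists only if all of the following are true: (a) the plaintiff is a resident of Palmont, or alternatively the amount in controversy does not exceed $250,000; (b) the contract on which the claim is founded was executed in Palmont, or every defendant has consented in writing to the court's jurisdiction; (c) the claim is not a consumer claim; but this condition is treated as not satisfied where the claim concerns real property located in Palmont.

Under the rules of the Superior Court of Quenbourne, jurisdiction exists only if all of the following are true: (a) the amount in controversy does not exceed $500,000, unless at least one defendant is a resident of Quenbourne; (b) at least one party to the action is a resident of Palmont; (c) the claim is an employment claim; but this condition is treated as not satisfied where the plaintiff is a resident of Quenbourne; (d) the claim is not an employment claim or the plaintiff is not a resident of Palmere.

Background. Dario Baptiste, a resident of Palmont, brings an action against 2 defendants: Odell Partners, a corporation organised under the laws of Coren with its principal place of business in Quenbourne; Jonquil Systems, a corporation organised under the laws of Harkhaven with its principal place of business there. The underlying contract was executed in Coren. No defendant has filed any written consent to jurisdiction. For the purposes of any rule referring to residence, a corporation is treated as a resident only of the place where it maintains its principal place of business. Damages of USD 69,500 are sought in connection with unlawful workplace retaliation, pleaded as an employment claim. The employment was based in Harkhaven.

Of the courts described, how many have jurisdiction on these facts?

The Circuit Court of Harkhaven:
  (a) Jonquil Systems has its principal place of business in Harkhaven — that alternative is enough. Satisfied.
  (b) Jonquil Systems resides in Harkhaven. The exception is not triggered, since the plaintiff resides in Palmont, not Harkhaven. Condition met.
  (c) The plaintiff resides in Palmont, not Harkhaven. But the operative events occurred in Harkhaven, and the 'unless' clause therefore excuses the requirement. Met.
  (d) The amount in controversy is $69,500, which meets the $10,000 floor, so one alternative holds. Met.
  → Jurisdiction lies.
The Superior Court of Palmont:
  (a) The plaintiff resides in Palmont, so one alternative holds. Met.
  (b) The contract was executed in Coren, not Palmont; no such written consent has been filed — every alternative fails. Condition not met.
  (c) The claim is an employment claim, not a consumer claim. The carve-out does not apply: the claim does not concern real property. Condition met.
  → The court lacks jurisdiction.
The Superior Court of Quenbourne:
  (a) The amount in controversy is 69,500 dollars, within the $500,000 ceiling. Met.
  (b) Dario Baptiste resides in Palmont. Condition met.
  (c) The claim is an employment claim. The exception is not triggered, since the plaintiff resides in Palmont, not Quenbourne. Satisfied.
  (d) The plaintiff resides in Palmont, which is not Palmere, so this disjunct is met. Satisfied.
  → The court has jurisdiction.
Courts with jurisdiction: the Circuit Court of Harkhaven, the Superior Court of Quenbourne — 2 in total.

2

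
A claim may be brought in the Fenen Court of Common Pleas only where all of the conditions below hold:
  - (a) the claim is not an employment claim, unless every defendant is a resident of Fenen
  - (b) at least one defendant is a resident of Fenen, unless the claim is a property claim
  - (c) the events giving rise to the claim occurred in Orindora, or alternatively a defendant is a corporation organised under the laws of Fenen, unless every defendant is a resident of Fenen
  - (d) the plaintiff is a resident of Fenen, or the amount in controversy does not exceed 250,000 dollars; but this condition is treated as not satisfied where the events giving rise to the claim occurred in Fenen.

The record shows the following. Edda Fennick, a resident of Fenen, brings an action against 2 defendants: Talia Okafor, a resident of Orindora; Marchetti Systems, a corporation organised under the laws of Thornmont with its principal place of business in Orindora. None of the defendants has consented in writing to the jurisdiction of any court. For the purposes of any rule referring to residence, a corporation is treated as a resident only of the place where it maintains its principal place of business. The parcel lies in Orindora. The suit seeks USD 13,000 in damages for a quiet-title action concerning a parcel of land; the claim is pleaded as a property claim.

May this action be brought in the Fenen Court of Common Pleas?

Yes

The Fenen Court of Common Pleas:
  (a) The claim is a property claim, not an employment claim. Met.
  (b) No defendant resides in Fenen (they reside in Orindora, Orindora). The proviso rescues it, though: the claim is a property claim. Condition met.
  (c) The operative events occurred in Orindora, so one alternative holds. Condition met.
  (d) The plaintiff resides in Fenen — that alternative is enough. The exception is not triggered, since the operative events occurred in Orindora, not Fenen. Condition met.
  → All conditions met; jurisdiction exists.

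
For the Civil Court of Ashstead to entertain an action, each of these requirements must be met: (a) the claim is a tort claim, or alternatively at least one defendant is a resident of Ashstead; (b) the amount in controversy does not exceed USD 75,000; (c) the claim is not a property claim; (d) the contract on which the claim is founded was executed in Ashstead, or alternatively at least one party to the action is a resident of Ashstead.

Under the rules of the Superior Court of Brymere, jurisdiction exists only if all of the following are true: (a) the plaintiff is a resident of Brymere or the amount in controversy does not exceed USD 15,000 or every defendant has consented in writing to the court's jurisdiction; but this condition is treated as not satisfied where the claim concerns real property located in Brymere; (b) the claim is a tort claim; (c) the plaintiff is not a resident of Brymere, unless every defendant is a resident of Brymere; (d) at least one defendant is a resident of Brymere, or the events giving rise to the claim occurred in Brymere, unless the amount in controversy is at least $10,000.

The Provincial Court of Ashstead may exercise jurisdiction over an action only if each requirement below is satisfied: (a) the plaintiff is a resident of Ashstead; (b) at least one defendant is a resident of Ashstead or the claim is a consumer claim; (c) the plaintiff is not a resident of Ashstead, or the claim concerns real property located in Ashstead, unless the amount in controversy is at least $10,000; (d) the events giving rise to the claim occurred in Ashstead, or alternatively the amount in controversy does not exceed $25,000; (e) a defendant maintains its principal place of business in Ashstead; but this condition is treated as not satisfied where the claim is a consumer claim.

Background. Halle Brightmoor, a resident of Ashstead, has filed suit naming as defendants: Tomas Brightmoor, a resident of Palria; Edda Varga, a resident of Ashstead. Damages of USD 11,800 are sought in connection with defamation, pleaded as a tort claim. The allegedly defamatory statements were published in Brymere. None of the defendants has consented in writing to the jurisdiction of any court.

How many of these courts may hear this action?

2

The Civil Court of Ashstead:
  (a) The claim is a tort claim, so one alternative holds. Satisfied.
  (b) The amount in controversy is $11,800, within the USD 75,000 ceiling. Satisfied.
  (c) The claim is a tort claim, not a property claim. Met.
  (d) Halle Brightmoor resides in Ashstead — that alternative is enough. Condition met.
  → The court has jurisdiction.
The Superior Court of Brymere:
  (a) The amount in controversy is USD 11,800, within the $15,000 ceiling, which satisfies one of the alternatives. The exception is not triggered, since the claim does not concern real property. Satisfied.
  (b) The claim is a tort claim. Met.
  (c) The plaintiff resides in Ashstead, which is not Brymere. Satisfied.
  (d) The operative events occurred in Brymere, which satisfies one of the alternatives. Condition met.
  → Jurisdiction lies.
The Provincial Court of Ashstead:
  (a) The plaintiff resides in Ashstead. Condition met.
  (b) Edda Varga resides in Ashstead — that alternative is enough. Satisfied.
  (c) The plaintiff resides in Ashstead; the claim does not concern real property — none of the alternatives is met. The proviso rescues it, though: the amount in controversy is USD 11,800, which meets the USD 10,000 floor. Satisfied.
  (d) The amount in controversy is 11,800 dollars, within the USD 25,000 ceiling — that alternative is enough. Met.
  (e) No defendant is a corporation. Not met.
  → At least one condition fails; no jurisdiction.
Courts with jurisdiction: the Civil Court of Ashstead, the Superior Court of Brymere — 2 in total.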